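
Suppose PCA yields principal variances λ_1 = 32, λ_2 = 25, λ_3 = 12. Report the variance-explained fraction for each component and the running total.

Step 1 — total variance = trace(Sigma) = Σ λ_i = 32 + 25 + 12 = 69.

Step 2 — fraction explained by component i = λ_i / Σ λ:
  PC1: 32/69 = 0.4638
  PC2: 25/69 = 0.3623
  PC3: 12/69 = 0.1739

Step 3 — cumulative fraction after k components = (λ_1 + ... + λ_k) / Σ λ:
  k = 1: 32/69 = 0.4638
  k = 2: (32 + 25)/69 = 57/69 = 0.8261
  k = 3: (32 + 25 + 12)/69 = 69/69 = 1

Summary (fraction, with percent):

explained: PC1 0.4638 (46.38%), PC2 0.3623 (36.23%), PC3 0.1739 (17.39%);  cumulative: 0.4638, 0.8261, 1


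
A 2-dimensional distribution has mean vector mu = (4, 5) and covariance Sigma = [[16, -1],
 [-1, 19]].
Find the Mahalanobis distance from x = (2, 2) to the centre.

Step 1 — centre the observation: (x - mu) = (-2, -3).

Step 2 — invert Sigma. det(Sigma) = 16·19 - (-1)² = 303.
  Sigma^{-1} = (1/det) · [[d, -b], [-b, a]] = [[0.0627, 0.0033],
 [0.0033, 0.0528]].

Step 3 — form the quadratic (x - mu)^T · Sigma^{-1} · (x - mu):
  Sigma^{-1} · (x - mu) = (-0.1353, -0.165).
  (x - mu)^T · [Sigma^{-1} · (x - mu)] = (-2)·(-0.1353) + (-3)·(-0.165) = 0.7657.

Step 4 — take square root: d = √(0.7657) ≈ 0.875.

d(x, mu) = √(0.7657) ≈ 0.875


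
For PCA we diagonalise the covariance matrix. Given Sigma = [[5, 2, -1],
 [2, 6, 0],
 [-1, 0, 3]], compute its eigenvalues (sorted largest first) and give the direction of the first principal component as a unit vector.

Step 1 — characteristic polynomial p(λ) = det(λI - Sigma) = λ³ - tr·λ² + c_1·λ - det, where tr = trace, c_1 = sum of the principal 2×2 minors, det = det(Sigma):
  tr = 5 + 6 + 3 = 14,
  c_1 = (5·6 - (2)²) + (5·3 - (-1)²) + (6·3 - (0)²) = 26 + 14 + 18 = 58,
  det = 5·(6·3 - (0)²) - (2)·((2)·3 - (0)·(-1)) + (-1)·((2)·(0) - 6·(-1)) = 5·(18) - (2)·(6) + (-1)·(6) = 72.
  So p(λ) = λ³ - 14λ² + 58λ - 72.
Step 2 — look for an integer root (rational root theorem: any rational root is an integer divisor of 72). Testing λ = 4:
  p(4) = 64 - 224 + 232 - 72 = 0  ✓
  Dividing out (λ - 4): p(λ) = (λ - 4)(λ² - 10λ + 18).
Step 3 — remaining eigenvalues from the quadratic λ² - 10λ + 18 = 0:
  Δ = 10² - 4·18 = 100 - 72 = 28,  λ = (10 ± √28)/2 = (10 ± 5.2915)/2 ≈ 7.6458 or 2.3542.
  Sorted: λ_1 = 7.6458,  λ_2 = 4,  λ_3 = 2.3542  (check: sum = 14 = tr ✓).

Step 4 — unit eigenvector for λ_1 ≈ 7.6458: v spans the null space of (Sigma - λ_1 I), whose rows are
  r_1 = (-2.6458, 2, -1),  r_2 = (2, -1.6458, 0),  r_3 = (-1, 0, -4.6458).
  v is orthogonal to every row, so take v ∝ r_1 × r_2 = ((2)·(0) - (-1)·(-1.6458), (-1)·(2) - (-2.6458)·(0), (-2.6458)·(-1.6458) - (2)·(2)) ≈ (-1.6458, -2, 0.3542).
  Rescale (multiply by -1 so the first nonzero entry is positive): u = (1.6458, 2, -0.3542).
  ||u|| = √((1.6458)² + (2)² + (-0.3542)²) = √(6.834) ≈ 2.6142,  v_1 = u/||u|| ≈ (0.6295, 0.7651, -0.1355) (||v_1|| = 1).

λ_1 = 7.6458,  λ_2 = 4,  λ_3 = 2.3542;  v_1 ≈ (0.6295, 0.7651, -0.1355)


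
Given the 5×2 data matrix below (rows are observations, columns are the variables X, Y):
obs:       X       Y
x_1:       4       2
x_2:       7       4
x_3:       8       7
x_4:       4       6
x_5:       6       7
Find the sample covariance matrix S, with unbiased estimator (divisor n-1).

Step 1 — column means:
  mean(X) = (4 + 7 + 8 + 4 + 6) / 5 = 29/5 = 5.8
  mean(Y) = (2 + 4 + 7 + 6 + 7) / 5 = 26/5 = 5.2

Step 2 — sample covariance S[i,j] = (1/(n-1)) · Σ_k (x_{k,i} - mean_i) · (x_{k,j} - mean_j), with n-1 = 4.
  S[X,X] = ((-1.8)·(-1.8) + (1.2)·(1.2) + (2.2)·(2.2) + (-1.8)·(-1.8) + (0.2)·(0.2)) / 4 = 12.8/4 = 3.2
  S[X,Y] = ((-1.8)·(-3.2) + (1.2)·(-1.2) + (2.2)·(1.8) + (-1.8)·(0.8) + (0.2)·(1.8)) / 4 = 7.2/4 = 1.8
  S[Y,Y] = ((-3.2)·(-3.2) + (-1.2)·(-1.2) + (1.8)·(1.8) + (0.8)·(0.8) + (1.8)·(1.8)) / 4 = 18.8/4 = 4.7

S is symmetric (S[j,i] = S[i,j]). Assembling:

S = [[3.2, 1.8],
 [1.8, 4.7]]


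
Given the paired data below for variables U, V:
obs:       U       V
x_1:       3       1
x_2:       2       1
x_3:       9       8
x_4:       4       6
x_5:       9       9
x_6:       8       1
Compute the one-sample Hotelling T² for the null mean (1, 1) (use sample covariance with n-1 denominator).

Step 1 — sample mean vector:
  mean(U) = (3 + 2 + 9 + 4 + 9 + 8) / 6 = 35/6 = 5.8333
  mean(V) = (1 + 1 + 8 + 6 + 9 + 1) / 6 = 26/6 = 4.3333
  x̄ = (5.8333, 4.3333),  deviation x̄ - mu_0 = (5.8333, 4.3333) - (1, 1) = (4.8333, 3.3333).

Step 2 — sample covariance matrix, S[i,j] = (1/(n-1)) · Σ_k (x_{k,i} - mean_i) · (x_{k,j} - mean_j), divisor n-1 = 5:
  S[U,U] = ((-2.8333)·(-2.8333) + (-3.8333)·(-3.8333) + (3.1667)·(3.1667) + (-1.8333)·(-1.8333) + (3.1667)·(3.1667) + (2.1667)·(2.1667)) / 5 = 50.8333/5 = 10.1667
  S[U,V] = ((-2.8333)·(-3.3333) + (-3.8333)·(-3.3333) + (3.1667)·(3.6667) + (-1.8333)·(1.6667) + (3.1667)·(4.6667) + (2.1667)·(-3.3333)) / 5 = 38.3333/5 = 7.6667
  S[V,V] = ((-3.3333)·(-3.3333) + (-3.3333)·(-3.3333) + (3.6667)·(3.6667) + (1.6667)·(1.6667) + (4.6667)·(4.6667) + (-3.3333)·(-3.3333)) / 5 = 71.3333/5 = 14.2667
  S = [[10.1667, 7.6667],
 [7.6667, 14.2667]].

Step 3 — invert S. det(S) = 10.1667·14.2667 - (7.6667)² = 86.2667.
  S^{-1} = (1/det) · [[d, -b], [-b, a]] = [[0.1654, -0.0889],
 [-0.0889, 0.1179]].

Step 4 — quadratic form (x̄ - mu_0)^T · S^{-1} · (x̄ - mu_0):
  S^{-1} · (x̄ - mu_0) = (0.5031, -0.0367),
  (x̄ - mu_0)^T · [...] = (4.8333)·(0.5031) + (3.3333)·(-0.0367) = 2.3092.

Step 5 — scale by n: T² = 6 · 2.3092 = 13.8555.

T² ≈ 13.8555


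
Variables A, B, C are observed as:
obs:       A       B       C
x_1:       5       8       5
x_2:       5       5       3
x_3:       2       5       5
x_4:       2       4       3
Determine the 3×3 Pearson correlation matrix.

Step 1 — column means:
  mean(A) = (5 + 5 + 2 + 2) / 4 = 14/4 = 3.5
  mean(B) = (8 + 5 + 5 + 4) / 4 = 22/4 = 5.5
  mean(C) = (5 + 3 + 5 + 3) / 4 = 16/4 = 4

Step 2 — sample variances and covariances s[i,j] = (1/(n-1)) · Σ_k (x_{k,i} - mean_i) · (x_{k,j} - mean_j), with n-1 = 3:
  s[A,A] = ((1.5)·(1.5) + (1.5)·(1.5) + (-1.5)·(-1.5) + (-1.5)·(-1.5)) / 3 = 9/3 = 3
  s[A,B] = ((1.5)·(2.5) + (1.5)·(-0.5) + (-1.5)·(-0.5) + (-1.5)·(-1.5)) / 3 = 6/3 = 2
  s[A,C] = ((1.5)·(1) + (1.5)·(-1) + (-1.5)·(1) + (-1.5)·(-1)) / 3 = 0/3 = 0
  s[B,B] = ((2.5)·(2.5) + (-0.5)·(-0.5) + (-0.5)·(-0.5) + (-1.5)·(-1.5)) / 3 = 9/3 = 3
  s[B,C] = ((2.5)·(1) + (-0.5)·(-1) + (-0.5)·(1) + (-1.5)·(-1)) / 3 = 4/3 = 1.3333
  s[C,C] = ((1)·(1) + (-1)·(-1) + (1)·(1) + (-1)·(-1)) / 3 = 4/3 = 1.3333
  Sample standard deviations s_i = √(s[i,i]):
  s(A) = √(3) = 1.7321
  s(B) = √(3) = 1.7321
  s(C) = √(1.3333) = 1.1547

Step 3 — r_{ij} = s_{ij} / (s_i · s_j):
  r[A,A] = 1 (diagonal).
  r[A,B] = 2 / (1.7321 · 1.7321) = 2 / 3 = 0.6667
  r[A,C] = 0 / (1.7321 · 1.1547) = 0 / 2 = 0
  r[B,B] = 1 (diagonal).
  r[B,C] = 1.3333 / (1.7321 · 1.1547) = 1.3333 / 2 = 0.6667
  r[C,C] = 1 (diagonal).

R is symmetric with unit diagonal. Assembling:

R = [[1, 0.6667, 0],
 [0.6667, 1, 0.6667],
 [0, 0.6667, 1]]


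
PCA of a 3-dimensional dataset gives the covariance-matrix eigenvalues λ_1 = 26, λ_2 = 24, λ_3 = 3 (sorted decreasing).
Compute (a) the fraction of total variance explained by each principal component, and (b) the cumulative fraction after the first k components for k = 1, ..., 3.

Step 1 — total variance = trace(Sigma) = Σ λ_i = 26 + 24 + 3 = 53.

Step 2 — fraction explained by component i = λ_i / Σ λ:
  PC1: 26/53 = 0.4906
  PC2: 24/53 = 0.4528
  PC3: 3/53 = 0.0566

Step 3 — cumulative fraction after k components = (λ_1 + ... + λ_k) / Σ λ:
  k = 1: 26/53 = 0.4906
  k = 2: (26 + 24)/53 = 50/53 = 0.9434
  k = 3: (26 + 24 + 3)/53 = 53/53 = 1

Summary (fraction, with percent):

explained: PC1 0.4906 (49.06%), PC2 0.4528 (45.28%), PC3 0.0566 (5.66%);  cumulative: 0.4906, 0.9434, 1


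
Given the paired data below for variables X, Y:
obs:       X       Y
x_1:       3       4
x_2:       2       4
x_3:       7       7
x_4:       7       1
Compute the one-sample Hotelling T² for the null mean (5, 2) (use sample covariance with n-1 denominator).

Step 1 — sample mean vector:
  mean(X) = (3 + 2 + 7 + 7) / 4 = 19/4 = 4.75
  mean(Y) = (4 + 4 + 7 + 1) / 4 = 16/4 = 4
  x̄ = (4.75, 4),  deviation x̄ - mu_0 = (4.75, 4) - (5, 2) = (-0.25, 2).

Step 2 — sample covariance matrix, S[i,j] = (1/(n-1)) · Σ_k (x_{k,i} - mean_i) · (x_{k,j} - mean_j), divisor n-1 = 3:
  S[X,X] = ((-1.75)·(-1.75) + (-2.75)·(-2.75) + (2.25)·(2.25) + (2.25)·(2.25)) / 3 = 20.75/3 = 6.9167
  S[X,Y] = ((-1.75)·(0) + (-2.75)·(0) + (2.25)·(3) + (2.25)·(-3)) / 3 = 0/3 = 0
  S[Y,Y] = ((0)·(0) + (0)·(0) + (3)·(3) + (-3)·(-3)) / 3 = 18/3 = 6
  S = [[6.9167, 0],
 [0, 6]].

Step 3 — invert S. det(S) = 6.9167·6 - (0)² = 41.5.
  S^{-1} = (1/det) · [[d, -b], [-b, a]] = [[0.1446, 0],
 [0, 0.1667]].

Step 4 — quadratic form (x̄ - mu_0)^T · S^{-1} · (x̄ - mu_0):
  S^{-1} · (x̄ - mu_0) = (-0.0361, 0.3333),
  (x̄ - mu_0)^T · [...] = (-0.25)·(-0.0361) + (2)·(0.3333) = 0.6757.

Step 5 — scale by n: T² = 4 · 0.6757 = 2.7028.

T² ≈ 2.7028


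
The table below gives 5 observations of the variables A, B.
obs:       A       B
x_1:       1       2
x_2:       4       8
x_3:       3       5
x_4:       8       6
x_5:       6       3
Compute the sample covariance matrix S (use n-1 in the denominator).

Step 1 — column means:
  mean(A) = (1 + 4 + 3 + 8 + 6) / 5 = 22/5 = 4.4
  mean(B) = (2 + 8 + 5 + 6 + 3) / 5 = 24/5 = 4.8

Step 2 — sample covariance S[i,j] = (1/(n-1)) · Σ_k (x_{k,i} - mean_i) · (x_{k,j} - mean_j), with n-1 = 4.
  S[A,A] = ((-3.4)·(-3.4) + (-0.4)·(-0.4) + (-1.4)·(-1.4) + (3.6)·(3.6) + (1.6)·(1.6)) / 4 = 29.2/4 = 7.3
  S[A,B] = ((-3.4)·(-2.8) + (-0.4)·(3.2) + (-1.4)·(0.2) + (3.6)·(1.2) + (1.6)·(-1.8)) / 4 = 9.4/4 = 2.35
  S[B,B] = ((-2.8)·(-2.8) + (3.2)·(3.2) + (0.2)·(0.2) + (1.2)·(1.2) + (-1.8)·(-1.8)) / 4 = 22.8/4 = 5.7

S is symmetric (S[j,i] = S[i,j]). Assembling:

S = [[7.3, 2.35],
 [2.35, 5.7]]


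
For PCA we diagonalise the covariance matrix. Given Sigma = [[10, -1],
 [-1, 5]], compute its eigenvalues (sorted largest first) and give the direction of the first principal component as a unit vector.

Step 1 — characteristic polynomial of 2×2 Sigma:
  det(Sigma - λI) = λ² - trace · λ + det = 0.
  trace = 10 + 5 = 15, det = 10·5 - (-1)² = 49.
Step 2 — discriminant:
  Δ = trace² - 4·det = 225 - 196 = 29.
Step 3 — eigenvalues:
  λ = (trace ± √Δ)/2 = (15 ± 5.3852)/2,
  λ_1 = 10.1926,  λ_2 = 4.8074.

Step 4 — unit eigenvector for λ_1: solve (Sigma - λ_1 I)v = 0. First row:
  (10 - 10.1926)·v_x + (-1)·v_y = 0, i.e. (-0.1926)·v_x + (-1)·v_y = 0,
  so v ∝ (b, λ_1 - a) = (-1, 0.1926); multiply by -1 so the first entry is positive: u = (1, -0.1926).
  ||u|| = √((1)² + (-0.1926)²) = √(1.0371) ≈ 1.0184,
  v_1 = u/||u|| ≈ (0.982, -0.1891) (||v_1|| = 1).

λ_1 = 10.1926,  λ_2 = 4.8074;  v_1 ≈ (0.982, -0.1891)


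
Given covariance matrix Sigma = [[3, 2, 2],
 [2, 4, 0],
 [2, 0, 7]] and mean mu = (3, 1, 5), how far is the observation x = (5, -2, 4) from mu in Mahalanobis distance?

Step 1 — centre the observation: (x - mu) = (2, -3, -1).

Step 2 — invert Sigma (cofactor / det for 3×3, or solve directly):
  Sigma^{-1} = [[0.7, -0.35, -0.2],
 [-0.35, 0.425, 0.1],
 [-0.2, 0.1, 0.2]].

Step 3 — form the quadratic (x - mu)^T · Sigma^{-1} · (x - mu):
  Sigma^{-1} · (x - mu) = (2.65, -2.075, -0.9).
  (x - mu)^T · [Sigma^{-1} · (x - mu)] = (2)·(2.65) + (-3)·(-2.075) + (-1)·(-0.9) = 12.425.

Step 4 — take square root: d = √(12.425) ≈ 3.5249.

d(x, mu) = √(12.425) ≈ 3.5249


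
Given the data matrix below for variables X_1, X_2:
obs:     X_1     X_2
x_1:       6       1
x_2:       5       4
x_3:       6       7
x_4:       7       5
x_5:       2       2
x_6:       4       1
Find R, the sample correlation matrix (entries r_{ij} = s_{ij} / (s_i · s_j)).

Step 1 — column means:
  mean(X_1) = (6 + 5 + 6 + 7 + 2 + 4) / 6 = 30/6 = 5
  mean(X_2) = (1 + 4 + 7 + 5 + 2 + 1) / 6 = 20/6 = 3.3333

Step 2 — sample variances and covariances s[i,j] = (1/(n-1)) · Σ_k (x_{k,i} - mean_i) · (x_{k,j} - mean_j), with n-1 = 5:
  s[X_1,X_1] = ((1)·(1) + (0)·(0) + (1)·(1) + (2)·(2) + (-3)·(-3) + (-1)·(-1)) / 5 = 16/5 = 3.2
  s[X_1,X_2] = ((1)·(-2.3333) + (0)·(0.6667) + (1)·(3.6667) + (2)·(1.6667) + (-3)·(-1.3333) + (-1)·(-2.3333)) / 5 = 11/5 = 2.2
  s[X_2,X_2] = ((-2.3333)·(-2.3333) + (0.6667)·(0.6667) + (3.6667)·(3.6667) + (1.6667)·(1.6667) + (-1.3333)·(-1.3333) + (-2.3333)·(-2.3333)) / 5 = 29.3333/5 = 5.8667
  Sample standard deviations s_i = √(s[i,i]):
  s(X_1) = √(3.2) = 1.7889
  s(X_2) = √(5.8667) = 2.4221

Step 3 — r_{ij} = s_{ij} / (s_i · s_j):
  r[X_1,X_1] = 1 (diagonal).
  r[X_1,X_2] = 2.2 / (1.7889 · 2.4221) = 2.2 / 4.3328 = 0.5078
  r[X_2,X_2] = 1 (diagonal).

R is symmetric with unit diagonal. Assembling:

R = [[1, 0.5078],
 [0.5078, 1]]


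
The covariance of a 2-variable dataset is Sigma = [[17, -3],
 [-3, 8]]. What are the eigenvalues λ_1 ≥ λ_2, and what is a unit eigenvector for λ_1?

Step 1 — characteristic polynomial of 2×2 Sigma:
  det(Sigma - λI) = λ² - trace · λ + det = 0.
  trace = 17 + 8 = 25, det = 17·8 - (-3)² = 127.
Step 2 — discriminant:
  Δ = trace² - 4·det = 625 - 508 = 117.
Step 3 — eigenvalues:
  λ = (trace ± √Δ)/2 = (25 ± 10.8167)/2,
  λ_1 = 17.9083,  λ_2 = 7.0917.

Step 4 — unit eigenvector for λ_1: solve (Sigma - λ_1 I)v = 0. First row:
  (17 - 17.9083)·v_x + (-3)·v_y = 0, i.e. (-0.9083)·v_x + (-3)·v_y = 0,
  so v ∝ (b, λ_1 - a) = (-3, 0.9083); multiply by -1 so the first entry is positive: u = (3, -0.9083).
  ||u|| = √((3)² + (-0.9083)²) = √(9.8251) ≈ 3.1345,
  v_1 = u/||u|| ≈ (0.9571, -0.2898) (||v_1|| = 1).

λ_1 = 17.9083,  λ_2 = 7.0917;  v_1 ≈ (0.9571, -0.2898)


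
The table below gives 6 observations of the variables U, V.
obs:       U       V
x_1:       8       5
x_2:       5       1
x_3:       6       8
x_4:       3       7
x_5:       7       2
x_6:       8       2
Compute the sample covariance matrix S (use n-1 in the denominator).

Step 1 — column means:
  mean(U) = (8 + 5 + 6 + 3 + 7 + 8) / 6 = 37/6 = 6.1667
  mean(V) = (5 + 1 + 8 + 7 + 2 + 2) / 6 = 25/6 = 4.1667

Step 2 — sample covariance S[i,j] = (1/(n-1)) · Σ_k (x_{k,i} - mean_i) · (x_{k,j} - mean_j), with n-1 = 5.
  S[U,U] = ((1.8333)·(1.8333) + (-1.1667)·(-1.1667) + (-0.1667)·(-0.1667) + (-3.1667)·(-3.1667) + (0.8333)·(0.8333) + (1.8333)·(1.8333)) / 5 = 18.8333/5 = 3.7667
  S[U,V] = ((1.8333)·(0.8333) + (-1.1667)·(-3.1667) + (-0.1667)·(3.8333) + (-3.1667)·(2.8333) + (0.8333)·(-2.1667) + (1.8333)·(-2.1667)) / 5 = -10.1667/5 = -2.0333
  S[V,V] = ((0.8333)·(0.8333) + (-3.1667)·(-3.1667) + (3.8333)·(3.8333) + (2.8333)·(2.8333) + (-2.1667)·(-2.1667) + (-2.1667)·(-2.1667)) / 5 = 42.8333/5 = 8.5667

S is symmetric (S[j,i] = S[i,j]). Assembling:

S = [[3.7667, -2.0333],
 [-2.0333, 8.5667]]


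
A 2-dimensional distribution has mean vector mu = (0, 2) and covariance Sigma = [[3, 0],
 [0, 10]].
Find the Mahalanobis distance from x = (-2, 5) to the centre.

Step 1 — centre the observation: (x - mu) = (-2, 3).

Step 2 — invert Sigma. det(Sigma) = 3·10 - (0)² = 30.
  Sigma^{-1} = (1/det) · [[d, -b], [-b, a]] = [[0.3333, 0],
 [0, 0.1]].

Step 3 — form the quadratic (x - mu)^T · Sigma^{-1} · (x - mu):
  Sigma^{-1} · (x - mu) = (-0.6667, 0.3).
  (x - mu)^T · [Sigma^{-1} · (x - mu)] = (-2)·(-0.6667) + (3)·(0.3) = 2.2333.

Step 4 — take square root: d = √(2.2333) ≈ 1.4944.

d(x, mu) = √(2.2333) ≈ 1.4944


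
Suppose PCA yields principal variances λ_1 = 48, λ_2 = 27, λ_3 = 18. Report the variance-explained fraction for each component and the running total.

Step 1 — total variance = trace(Sigma) = Σ λ_i = 48 + 27 + 18 = 93.

Step 2 — fraction explained by component i = λ_i / Σ λ:
  PC1: 48/93 = 0.5161
  PC2: 27/93 = 0.2903
  PC3: 18/93 = 0.1935

Step 3 — cumulative fraction after k components = (λ_1 + ... + λ_k) / Σ λ:
  k = 1: 48/93 = 0.5161
  k = 2: (48 + 27)/93 = 75/93 = 0.8065
  k = 3: (48 + 27 + 18)/93 = 93/93 = 1

Summary (fraction, with percent):

explained: PC1 0.5161 (51.61%), PC2 0.2903 (29.03%), PC3 0.1935 (19.35%);  cumulative: 0.5161, 0.8065, 1


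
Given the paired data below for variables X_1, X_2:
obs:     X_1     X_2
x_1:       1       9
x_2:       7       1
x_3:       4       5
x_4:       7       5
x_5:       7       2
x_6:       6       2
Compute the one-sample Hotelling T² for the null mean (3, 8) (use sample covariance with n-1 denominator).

Step 1 — sample mean vector:
  mean(X_1) = (1 + 7 + 4 + 7 + 7 + 6) / 6 = 32/6 = 5.3333
  mean(X_2) = (9 + 1 + 5 + 5 + 2 + 2) / 6 = 24/6 = 4
  x̄ = (5.3333, 4),  deviation x̄ - mu_0 = (5.3333, 4) - (3, 8) = (2.3333, -4).

Step 2 — sample covariance matrix, S[i,j] = (1/(n-1)) · Σ_k (x_{k,i} - mean_i) · (x_{k,j} - mean_j), divisor n-1 = 5:
  S[X_1,X_1] = ((-4.3333)·(-4.3333) + (1.6667)·(1.6667) + (-1.3333)·(-1.3333) + (1.6667)·(1.6667) + (1.6667)·(1.6667) + (0.6667)·(0.6667)) / 5 = 29.3333/5 = 5.8667
  S[X_1,X_2] = ((-4.3333)·(5) + (1.6667)·(-3) + (-1.3333)·(1) + (1.6667)·(1) + (1.6667)·(-2) + (0.6667)·(-2)) / 5 = -31/5 = -6.2
  S[X_2,X_2] = ((5)·(5) + (-3)·(-3) + (1)·(1) + (1)·(1) + (-2)·(-2) + (-2)·(-2)) / 5 = 44/5 = 8.8
  S = [[5.8667, -6.2],
 [-6.2, 8.8]].

Step 3 — invert S. det(S) = 5.8667·8.8 - (-6.2)² = 13.1867.
  S^{-1} = (1/det) · [[d, -b], [-b, a]] = [[0.6673, 0.4702],
 [0.4702, 0.4449]].

Step 4 — quadratic form (x̄ - mu_0)^T · S^{-1} · (x̄ - mu_0):
  S^{-1} · (x̄ - mu_0) = (-0.3236, -0.6825),
  (x̄ - mu_0)^T · [...] = (2.3333)·(-0.3236) + (-4)·(-0.6825) = 1.9751.

Step 5 — scale by n: T² = 6 · 1.9751 = 11.8504.

T² ≈ 11.8504


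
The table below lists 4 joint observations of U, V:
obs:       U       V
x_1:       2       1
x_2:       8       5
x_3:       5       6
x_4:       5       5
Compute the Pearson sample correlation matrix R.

Step 1 — column means:
  mean(U) = (2 + 8 + 5 + 5) / 4 = 20/4 = 5
  mean(V) = (1 + 5 + 6 + 5) / 4 = 17/4 = 4.25

Step 2 — sample variances and covariances s[i,j] = (1/(n-1)) · Σ_k (x_{k,i} - mean_i) · (x_{k,j} - mean_j), with n-1 = 3:
  s[U,U] = ((-3)·(-3) + (3)·(3) + (0)·(0) + (0)·(0)) / 3 = 18/3 = 6
  s[U,V] = ((-3)·(-3.25) + (3)·(0.75) + (0)·(1.75) + (0)·(0.75)) / 3 = 12/3 = 4
  s[V,V] = ((-3.25)·(-3.25) + (0.75)·(0.75) + (1.75)·(1.75) + (0.75)·(0.75)) / 3 = 14.75/3 = 4.9167
  Sample standard deviations s_i = √(s[i,i]):
  s(U) = √(6) = 2.4495
  s(V) = √(4.9167) = 2.2174

Step 3 — r_{ij} = s_{ij} / (s_i · s_j):
  r[U,U] = 1 (diagonal).
  r[U,V] = 4 / (2.4495 · 2.2174) = 4 / 5.4314 = 0.7365
  r[V,V] = 1 (diagonal).

R is symmetric with unit diagonal. Assembling:

R = [[1, 0.7365],
 [0.7365, 1]]


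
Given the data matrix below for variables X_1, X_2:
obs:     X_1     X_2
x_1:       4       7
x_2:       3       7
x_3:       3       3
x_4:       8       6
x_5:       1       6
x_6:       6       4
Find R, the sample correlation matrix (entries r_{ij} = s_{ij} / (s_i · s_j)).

Step 1 — column means:
  mean(X_1) = (4 + 3 + 3 + 8 + 1 + 6) / 6 = 25/6 = 4.1667
  mean(X_2) = (7 + 7 + 3 + 6 + 6 + 4) / 6 = 33/6 = 5.5

Step 2 — sample variances and covariances s[i,j] = (1/(n-1)) · Σ_k (x_{k,i} - mean_i) · (x_{k,j} - mean_j), with n-1 = 5:
  s[X_1,X_1] = ((-0.1667)·(-0.1667) + (-1.1667)·(-1.1667) + (-1.1667)·(-1.1667) + (3.8333)·(3.8333) + (-3.1667)·(-3.1667) + (1.8333)·(1.8333)) / 5 = 30.8333/5 = 6.1667
  s[X_1,X_2] = ((-0.1667)·(1.5) + (-1.1667)·(1.5) + (-1.1667)·(-2.5) + (3.8333)·(0.5) + (-3.1667)·(0.5) + (1.8333)·(-1.5)) / 5 = -1.5/5 = -0.3
  s[X_2,X_2] = ((1.5)·(1.5) + (1.5)·(1.5) + (-2.5)·(-2.5) + (0.5)·(0.5) + (0.5)·(0.5) + (-1.5)·(-1.5)) / 5 = 13.5/5 = 2.7
  Sample standard deviations s_i = √(s[i,i]):
  s(X_1) = √(6.1667) = 2.4833
  s(X_2) = √(2.7) = 1.6432

Step 3 — r_{ij} = s_{ij} / (s_i · s_j):
  r[X_1,X_1] = 1 (diagonal).
  r[X_1,X_2] = -0.3 / (2.4833 · 1.6432) = -0.3 / 4.0804 = -0.0735
  r[X_2,X_2] = 1 (diagonal).

R is symmetric with unit diagonal. Assembling:

R = [[1, -0.0735],
 [-0.0735, 1]]


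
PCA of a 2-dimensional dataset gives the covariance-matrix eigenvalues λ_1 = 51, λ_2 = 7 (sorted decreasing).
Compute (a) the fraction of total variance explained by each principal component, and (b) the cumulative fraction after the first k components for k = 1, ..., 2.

Step 1 — total variance = trace(Sigma) = Σ λ_i = 51 + 7 = 58.

Step 2 — fraction explained by component i = λ_i / Σ λ:
  PC1: 51/58 = 0.8793
  PC2: 7/58 = 0.1207

Step 3 — cumulative fraction after k components = (λ_1 + ... + λ_k) / Σ λ:
  k = 1: 51/58 = 0.8793
  k = 2: (51 + 7)/58 = 58/58 = 1

Summary (fraction, with percent):

explained: PC1 0.8793 (87.93%), PC2 0.1207 (12.07%);  cumulative: 0.8793, 1


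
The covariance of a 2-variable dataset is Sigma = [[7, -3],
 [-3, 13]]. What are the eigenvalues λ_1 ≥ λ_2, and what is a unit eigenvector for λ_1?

Step 1 — characteristic polynomial of 2×2 Sigma:
  det(Sigma - λI) = λ² - trace · λ + det = 0.
  trace = 7 + 13 = 20, det = 7·13 - (-3)² = 82.
Step 2 — discriminant:
  Δ = trace² - 4·det = 400 - 328 = 72.
Step 3 — eigenvalues:
  λ = (trace ± √Δ)/2 = (20 ± 8.4853)/2,
  λ_1 = 14.2426,  λ_2 = 5.7574.

Step 4 — unit eigenvector for λ_1: solve (Sigma - λ_1 I)v = 0. First row:
  (7 - 14.2426)·v_x + (-3)·v_y = 0, i.e. (-7.2426)·v_x + (-3)·v_y = 0,
  so v ∝ (b, λ_1 - a) = (-3, 7.2426); multiply by -1 so the first entry is positive: u = (3, -7.2426).
  ||u|| = √((3)² + (-7.2426)²) = √(61.4558) ≈ 7.8394,
  v_1 = u/||u|| ≈ (0.3827, -0.9239) (||v_1|| = 1).

λ_1 = 14.2426,  λ_2 = 5.7574;  v_1 ≈ (0.3827, -0.9239)


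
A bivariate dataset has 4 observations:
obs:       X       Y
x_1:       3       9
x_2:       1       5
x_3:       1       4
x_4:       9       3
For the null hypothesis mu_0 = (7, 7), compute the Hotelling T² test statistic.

Step 1 — sample mean vector:
  mean(X) = (3 + 1 + 1 + 9) / 4 = 14/4 = 3.5
  mean(Y) = (9 + 5 + 4 + 3) / 4 = 21/4 = 5.25
  x̄ = (3.5, 5.25),  deviation x̄ - mu_0 = (3.5, 5.25) - (7, 7) = (-3.5, -1.75).

Step 2 — sample covariance matrix, S[i,j] = (1/(n-1)) · Σ_k (x_{k,i} - mean_i) · (x_{k,j} - mean_j), divisor n-1 = 3:
  S[X,X] = ((-0.5)·(-0.5) + (-2.5)·(-2.5) + (-2.5)·(-2.5) + (5.5)·(5.5)) / 3 = 43/3 = 14.3333
  S[X,Y] = ((-0.5)·(3.75) + (-2.5)·(-0.25) + (-2.5)·(-1.25) + (5.5)·(-2.25)) / 3 = -10.5/3 = -3.5
  S[Y,Y] = ((3.75)·(3.75) + (-0.25)·(-0.25) + (-1.25)·(-1.25) + (-2.25)·(-2.25)) / 3 = 20.75/3 = 6.9167
  S = [[14.3333, -3.5],
 [-3.5, 6.9167]].

Step 3 — invert S. det(S) = 14.3333·6.9167 - (-3.5)² = 86.8889.
  S^{-1} = (1/det) · [[d, -b], [-b, a]] = [[0.0796, 0.0403],
 [0.0403, 0.165]].

Step 4 — quadratic form (x̄ - mu_0)^T · S^{-1} · (x̄ - mu_0):
  S^{-1} · (x̄ - mu_0) = (-0.3491, -0.4297),
  (x̄ - mu_0)^T · [...] = (-3.5)·(-0.3491) + (-1.75)·(-0.4297) = 1.9738.

Step 5 — scale by n: T² = 4 · 1.9738 = 7.8951.

T² ≈ 7.8951


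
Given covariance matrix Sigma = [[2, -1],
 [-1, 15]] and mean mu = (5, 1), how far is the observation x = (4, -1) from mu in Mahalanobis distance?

Step 1 — centre the observation: (x - mu) = (-1, -2).

Step 2 — invert Sigma. det(Sigma) = 2·15 - (-1)² = 29.
  Sigma^{-1} = (1/det) · [[d, -b], [-b, a]] = [[0.5172, 0.0345],
 [0.0345, 0.069]].

Step 3 — form the quadratic (x - mu)^T · Sigma^{-1} · (x - mu):
  Sigma^{-1} · (x - mu) = (-0.5862, -0.1724).
  (x - mu)^T · [Sigma^{-1} · (x - mu)] = (-1)·(-0.5862) + (-2)·(-0.1724) = 0.931.

Step 4 — take square root: d = √(0.931) ≈ 0.9649.

d(x, mu) = √(0.931) ≈ 0.9649


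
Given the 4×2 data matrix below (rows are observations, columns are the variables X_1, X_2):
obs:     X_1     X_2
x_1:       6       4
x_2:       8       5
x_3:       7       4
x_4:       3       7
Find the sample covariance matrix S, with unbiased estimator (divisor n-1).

Step 1 — column means:
  mean(X_1) = (6 + 8 + 7 + 3) / 4 = 24/4 = 6
  mean(X_2) = (4 + 5 + 4 + 7) / 4 = 20/4 = 5

Step 2 — sample covariance S[i,j] = (1/(n-1)) · Σ_k (x_{k,i} - mean_i) · (x_{k,j} - mean_j), with n-1 = 3.
  S[X_1,X_1] = ((0)·(0) + (2)·(2) + (1)·(1) + (-3)·(-3)) / 3 = 14/3 = 4.6667
  S[X_1,X_2] = ((0)·(-1) + (2)·(0) + (1)·(-1) + (-3)·(2)) / 3 = -7/3 = -2.3333
  S[X_2,X_2] = ((-1)·(-1) + (0)·(0) + (-1)·(-1) + (2)·(2)) / 3 = 6/3 = 2

S is symmetric (S[j,i] = S[i,j]). Assembling:

S = [[4.6667, -2.3333],
 [-2.3333, 2]]


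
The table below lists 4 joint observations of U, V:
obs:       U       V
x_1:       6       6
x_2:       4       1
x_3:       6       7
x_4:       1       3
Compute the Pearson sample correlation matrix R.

Step 1 — column means:
  mean(U) = (6 + 4 + 6 + 1) / 4 = 17/4 = 4.25
  mean(V) = (6 + 1 + 7 + 3) / 4 = 17/4 = 4.25

Step 2 — sample variances and covariances s[i,j] = (1/(n-1)) · Σ_k (x_{k,i} - mean_i) · (x_{k,j} - mean_j), with n-1 = 3:
  s[U,U] = ((1.75)·(1.75) + (-0.25)·(-0.25) + (1.75)·(1.75) + (-3.25)·(-3.25)) / 3 = 16.75/3 = 5.5833
  s[U,V] = ((1.75)·(1.75) + (-0.25)·(-3.25) + (1.75)·(2.75) + (-3.25)·(-1.25)) / 3 = 12.75/3 = 4.25
  s[V,V] = ((1.75)·(1.75) + (-3.25)·(-3.25) + (2.75)·(2.75) + (-1.25)·(-1.25)) / 3 = 22.75/3 = 7.5833
  Sample standard deviations s_i = √(s[i,i]):
  s(U) = √(5.5833) = 2.3629
  s(V) = √(7.5833) = 2.7538

Step 3 — r_{ij} = s_{ij} / (s_i · s_j):
  r[U,U] = 1 (diagonal).
  r[U,V] = 4.25 / (2.3629 · 2.7538) = 4.25 / 6.5069 = 0.6531
  r[V,V] = 1 (diagonal).

R is symmetric with unit diagonal. Assembling:

R = [[1, 0.6531],
 [0.6531, 1]]


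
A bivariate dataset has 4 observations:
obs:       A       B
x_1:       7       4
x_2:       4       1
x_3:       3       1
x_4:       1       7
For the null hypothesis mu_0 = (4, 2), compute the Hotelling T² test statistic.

Step 1 — sample mean vector:
  mean(A) = (7 + 4 + 3 + 1) / 4 = 15/4 = 3.75
  mean(B) = (4 + 1 + 1 + 7) / 4 = 13/4 = 3.25
  x̄ = (3.75, 3.25),  deviation x̄ - mu_0 = (3.75, 3.25) - (4, 2) = (-0.25, 1.25).

Step 2 — sample covariance matrix, S[i,j] = (1/(n-1)) · Σ_k (x_{k,i} - mean_i) · (x_{k,j} - mean_j), divisor n-1 = 3:
  S[A,A] = ((3.25)·(3.25) + (0.25)·(0.25) + (-0.75)·(-0.75) + (-2.75)·(-2.75)) / 3 = 18.75/3 = 6.25
  S[A,B] = ((3.25)·(0.75) + (0.25)·(-2.25) + (-0.75)·(-2.25) + (-2.75)·(3.75)) / 3 = -6.75/3 = -2.25
  S[B,B] = ((0.75)·(0.75) + (-2.25)·(-2.25) + (-2.25)·(-2.25) + (3.75)·(3.75)) / 3 = 24.75/3 = 8.25
  S = [[6.25, -2.25],
 [-2.25, 8.25]].

Step 3 — invert S. det(S) = 6.25·8.25 - (-2.25)² = 46.5.
  S^{-1} = (1/det) · [[d, -b], [-b, a]] = [[0.1774, 0.0484],
 [0.0484, 0.1344]].

Step 4 — quadratic form (x̄ - mu_0)^T · S^{-1} · (x̄ - mu_0):
  S^{-1} · (x̄ - mu_0) = (0.0161, 0.1559),
  (x̄ - mu_0)^T · [...] = (-0.25)·(0.0161) + (1.25)·(0.1559) = 0.1909.

Step 5 — scale by n: T² = 4 · 0.1909 = 0.7634.

T² ≈ 0.7634


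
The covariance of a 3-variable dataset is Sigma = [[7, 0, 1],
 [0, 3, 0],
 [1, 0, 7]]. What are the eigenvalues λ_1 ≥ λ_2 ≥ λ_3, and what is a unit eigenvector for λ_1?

Step 1 — characteristic polynomial p(λ) = det(λI - Sigma) = λ³ - tr·λ² + c_1·λ - det, where tr = trace, c_1 = sum of the principal 2×2 minors, det = det(Sigma):
  tr = 7 + 3 + 7 = 17,
  c_1 = (7·3 - (0)²) + (7·7 - (1)²) + (3·7 - (0)²) = 21 + 48 + 21 = 90,
  det = 7·(3·7 - (0)²) - (0)·((0)·7 - (0)·(1)) + (1)·((0)·(0) - 3·(1)) = 7·(21) - (0)·(0) + (1)·(-3) = 144.
  So p(λ) = λ³ - 17λ² + 90λ - 144.
Step 2 — look for an integer root (rational root theorem: any rational root is an integer divisor of 144). Testing λ = 3:
  p(3) = 27 - 153 + 270 - 144 = 0  ✓
  Dividing out (λ - 3): p(λ) = (λ - 3)(λ² - 14λ + 48).
Step 3 — remaining eigenvalues from the quadratic λ² - 14λ + 48 = 0:
  Δ = 14² - 4·48 = 196 - 192 = 4,  λ = (14 ± √4)/2 = (14 ± 2)/2 = 8 or 6.
  Sorted: λ_1 = 8,  λ_2 = 6,  λ_3 = 3  (check: sum = 17 = tr ✓).

Step 4 — unit eigenvector for λ_1 = 8: v spans the null space of (Sigma - λ_1 I), whose rows are
  r_1 = (-1, 0, 1),  r_2 = (0, -5, 0),  r_3 = (1, 0, -1).
  v is orthogonal to every row, so take v ∝ r_1 × r_2 = ((0)·(0) - (1)·(-5), (1)·(0) - (-1)·(0), (-1)·(-5) - (0)·(0)) = (5, 0, 5).
  Rescale (divide by 5): u = (1, 0, 1).
  ||u|| = √((1)² + (0)² + (1)²) = √(2) ≈ 1.4142,  v_1 = u/||u|| ≈ (0.7071, 0, 0.7071) (||v_1|| = 1).

λ_1 = 8,  λ_2 = 6,  λ_3 = 3;  v_1 ≈ (0.7071, 0, 0.7071)


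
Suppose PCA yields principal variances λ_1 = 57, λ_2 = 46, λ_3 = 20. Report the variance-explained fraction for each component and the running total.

Step 1 — total variance = trace(Sigma) = Σ λ_i = 57 + 46 + 20 = 123.

Step 2 — fraction explained by component i = λ_i / Σ λ:
  PC1: 57/123 = 0.4634
  PC2: 46/123 = 0.374
  PC3: 20/123 = 0.1626

Step 3 — cumulative fraction after k components = (λ_1 + ... + λ_k) / Σ λ:
  k = 1: 57/123 = 0.4634
  k = 2: (57 + 46)/123 = 103/123 = 0.8374
  k = 3: (57 + 46 + 20)/123 = 123/123 = 1

Summary (fraction, with percent):

explained: PC1 0.4634 (46.34%), PC2 0.374 (37.4%), PC3 0.1626 (16.26%);  cumulative: 0.4634, 0.8374, 1


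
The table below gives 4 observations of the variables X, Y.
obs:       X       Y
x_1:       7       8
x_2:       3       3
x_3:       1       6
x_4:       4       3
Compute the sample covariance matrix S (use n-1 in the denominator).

Step 1 — column means:
  mean(X) = (7 + 3 + 1 + 4) / 4 = 15/4 = 3.75
  mean(Y) = (8 + 3 + 6 + 3) / 4 = 20/4 = 5

Step 2 — sample covariance S[i,j] = (1/(n-1)) · Σ_k (x_{k,i} - mean_i) · (x_{k,j} - mean_j), with n-1 = 3.
  S[X,X] = ((3.25)·(3.25) + (-0.75)·(-0.75) + (-2.75)·(-2.75) + (0.25)·(0.25)) / 3 = 18.75/3 = 6.25
  S[X,Y] = ((3.25)·(3) + (-0.75)·(-2) + (-2.75)·(1) + (0.25)·(-2)) / 3 = 8/3 = 2.6667
  S[Y,Y] = ((3)·(3) + (-2)·(-2) + (1)·(1) + (-2)·(-2)) / 3 = 18/3 = 6

S is symmetric (S[j,i] = S[i,j]). Assembling:

S = [[6.25, 2.6667],
 [2.6667, 6]]


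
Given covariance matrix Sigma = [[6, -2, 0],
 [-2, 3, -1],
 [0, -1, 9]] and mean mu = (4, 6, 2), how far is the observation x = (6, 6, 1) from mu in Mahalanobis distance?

Step 1 — centre the observation: (x - mu) = (2, 0, -1).

Step 2 — invert Sigma (cofactor / det for 3×3, or solve directly):
  Sigma^{-1} = [[0.2167, 0.15, 0.0167],
 [0.15, 0.45, 0.05],
 [0.0167, 0.05, 0.1167]].

Step 3 — form the quadratic (x - mu)^T · Sigma^{-1} · (x - mu):
  Sigma^{-1} · (x - mu) = (0.4167, 0.25, -0.0833).
  (x - mu)^T · [Sigma^{-1} · (x - mu)] = (2)·(0.4167) + (0)·(0.25) + (-1)·(-0.0833) = 0.9167.

Step 4 — take square root: d = √(0.9167) ≈ 0.9574.

d(x, mu) = √(0.9167) ≈ 0.9574


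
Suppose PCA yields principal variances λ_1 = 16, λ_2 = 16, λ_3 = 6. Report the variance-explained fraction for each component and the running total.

Step 1 — total variance = trace(Sigma) = Σ λ_i = 16 + 16 + 6 = 38.

Step 2 — fraction explained by component i = λ_i / Σ λ:
  PC1: 16/38 = 0.4211
  PC2: 16/38 = 0.4211
  PC3: 6/38 = 0.1579

Step 3 — cumulative fraction after k components = (λ_1 + ... + λ_k) / Σ λ:
  k = 1: 16/38 = 0.4211
  k = 2: (16 + 16)/38 = 32/38 = 0.8421
  k = 3: (16 + 16 + 6)/38 = 38/38 = 1

Summary (fraction, with percent):

explained: PC1 0.4211 (42.11%), PC2 0.4211 (42.11%), PC3 0.1579 (15.79%);  cumulative: 0.4211, 0.8421, 1


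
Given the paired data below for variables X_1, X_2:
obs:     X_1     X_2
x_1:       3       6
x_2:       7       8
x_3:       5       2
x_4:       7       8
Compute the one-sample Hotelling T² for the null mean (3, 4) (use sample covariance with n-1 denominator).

Step 1 — sample mean vector:
  mean(X_1) = (3 + 7 + 5 + 7) / 4 = 22/4 = 5.5
  mean(X_2) = (6 + 8 + 2 + 8) / 4 = 24/4 = 6
  x̄ = (5.5, 6),  deviation x̄ - mu_0 = (5.5, 6) - (3, 4) = (2.5, 2).

Step 2 — sample covariance matrix, S[i,j] = (1/(n-1)) · Σ_k (x_{k,i} - mean_i) · (x_{k,j} - mean_j), divisor n-1 = 3:
  S[X_1,X_1] = ((-2.5)·(-2.5) + (1.5)·(1.5) + (-0.5)·(-0.5) + (1.5)·(1.5)) / 3 = 11/3 = 3.6667
  S[X_1,X_2] = ((-2.5)·(0) + (1.5)·(2) + (-0.5)·(-4) + (1.5)·(2)) / 3 = 8/3 = 2.6667
  S[X_2,X_2] = ((0)·(0) + (2)·(2) + (-4)·(-4) + (2)·(2)) / 3 = 24/3 = 8
  S = [[3.6667, 2.6667],
 [2.6667, 8]].

Step 3 — invert S. det(S) = 3.6667·8 - (2.6667)² = 22.2222.
  S^{-1} = (1/det) · [[d, -b], [-b, a]] = [[0.36, -0.12],
 [-0.12, 0.165]].

Step 4 — quadratic form (x̄ - mu_0)^T · S^{-1} · (x̄ - mu_0):
  S^{-1} · (x̄ - mu_0) = (0.66, 0.03),
  (x̄ - mu_0)^T · [...] = (2.5)·(0.66) + (2)·(0.03) = 1.71.

Step 5 — scale by n: T² = 4 · 1.71 = 6.84.

T² ≈ 6.84


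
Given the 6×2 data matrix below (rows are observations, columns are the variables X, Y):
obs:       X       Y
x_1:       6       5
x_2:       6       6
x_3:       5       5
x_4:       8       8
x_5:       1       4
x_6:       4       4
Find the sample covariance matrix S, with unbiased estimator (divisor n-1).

Step 1 — column means:
  mean(X) = (6 + 6 + 5 + 8 + 1 + 4) / 6 = 30/6 = 5
  mean(Y) = (5 + 6 + 5 + 8 + 4 + 4) / 6 = 32/6 = 5.3333

Step 2 — sample covariance S[i,j] = (1/(n-1)) · Σ_k (x_{k,i} - mean_i) · (x_{k,j} - mean_j), with n-1 = 5.
  S[X,X] = ((1)·(1) + (1)·(1) + (0)·(0) + (3)·(3) + (-4)·(-4) + (-1)·(-1)) / 5 = 28/5 = 5.6
  S[X,Y] = ((1)·(-0.3333) + (1)·(0.6667) + (0)·(-0.3333) + (3)·(2.6667) + (-4)·(-1.3333) + (-1)·(-1.3333)) / 5 = 15/5 = 3
  S[Y,Y] = ((-0.3333)·(-0.3333) + (0.6667)·(0.6667) + (-0.3333)·(-0.3333) + (2.6667)·(2.6667) + (-1.3333)·(-1.3333) + (-1.3333)·(-1.3333)) / 5 = 11.3333/5 = 2.2667

S is symmetric (S[j,i] = S[i,j]). Assembling:

S = [[5.6, 3],
 [3, 2.2667]]


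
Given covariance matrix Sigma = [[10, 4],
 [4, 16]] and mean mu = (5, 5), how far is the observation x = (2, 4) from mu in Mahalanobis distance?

Step 1 — centre the observation: (x - mu) = (-3, -1).

Step 2 — invert Sigma. det(Sigma) = 10·16 - (4)² = 144.
  Sigma^{-1} = (1/det) · [[d, -b], [-b, a]] = [[0.1111, -0.0278],
 [-0.0278, 0.0694]].

Step 3 — form the quadratic (x - mu)^T · Sigma^{-1} · (x - mu):
  Sigma^{-1} · (x - mu) = (-0.3056, 0.0139).
  (x - mu)^T · [Sigma^{-1} · (x - mu)] = (-3)·(-0.3056) + (-1)·(0.0139) = 0.9028.

Step 4 — take square root: d = √(0.9028) ≈ 0.9501.

d(x, mu) = √(0.9028) ≈ 0.9501


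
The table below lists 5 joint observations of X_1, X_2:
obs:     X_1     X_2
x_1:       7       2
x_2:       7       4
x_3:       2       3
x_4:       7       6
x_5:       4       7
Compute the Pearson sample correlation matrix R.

Step 1 — column means:
  mean(X_1) = (7 + 7 + 2 + 7 + 4) / 5 = 27/5 = 5.4
  mean(X_2) = (2 + 4 + 3 + 6 + 7) / 5 = 22/5 = 4.4

Step 2 — sample variances and covariances s[i,j] = (1/(n-1)) · Σ_k (x_{k,i} - mean_i) · (x_{k,j} - mean_j), with n-1 = 4:
  s[X_1,X_1] = ((1.6)·(1.6) + (1.6)·(1.6) + (-3.4)·(-3.4) + (1.6)·(1.6) + (-1.4)·(-1.4)) / 4 = 21.2/4 = 5.3
  s[X_1,X_2] = ((1.6)·(-2.4) + (1.6)·(-0.4) + (-3.4)·(-1.4) + (1.6)·(1.6) + (-1.4)·(2.6)) / 4 = -0.8/4 = -0.2
  s[X_2,X_2] = ((-2.4)·(-2.4) + (-0.4)·(-0.4) + (-1.4)·(-1.4) + (1.6)·(1.6) + (2.6)·(2.6)) / 4 = 17.2/4 = 4.3
  Sample standard deviations s_i = √(s[i,i]):
  s(X_1) = √(5.3) = 2.3022
  s(X_2) = √(4.3) = 2.0736

Step 3 — r_{ij} = s_{ij} / (s_i · s_j):
  r[X_1,X_1] = 1 (diagonal).
  r[X_1,X_2] = -0.2 / (2.3022 · 2.0736) = -0.2 / 4.7739 = -0.0419
  r[X_2,X_2] = 1 (diagonal).

R is symmetric with unit diagonal. Assembling:

R = [[1, -0.0419],
 [-0.0419, 1]]


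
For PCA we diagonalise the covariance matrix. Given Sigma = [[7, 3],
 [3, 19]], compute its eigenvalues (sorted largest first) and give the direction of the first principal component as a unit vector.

Step 1 — characteristic polynomial of 2×2 Sigma:
  det(Sigma - λI) = λ² - trace · λ + det = 0.
  trace = 7 + 19 = 26, det = 7·19 - (3)² = 124.
Step 2 — discriminant:
  Δ = trace² - 4·det = 676 - 496 = 180.
Step 3 — eigenvalues:
  λ = (trace ± √Δ)/2 = (26 ± 13.4164)/2,
  λ_1 = 19.7082,  λ_2 = 6.2918.

Step 4 — unit eigenvector for λ_1: solve (Sigma - λ_1 I)v = 0. First row:
  (7 - 19.7082)·v_x + (3)·v_y = 0, i.e. (-12.7082)·v_x + (3)·v_y = 0,
  so v ∝ (b, λ_1 - a) = (3, 12.7082) = u.
  ||u|| = √((3)² + (12.7082)²) = √(170.4984) ≈ 13.0575,
  v_1 = u/||u|| ≈ (0.2298, 0.9732) (||v_1|| = 1).

λ_1 = 19.7082,  λ_2 = 6.2918;  v_1 ≈ (0.2298, 0.9732)


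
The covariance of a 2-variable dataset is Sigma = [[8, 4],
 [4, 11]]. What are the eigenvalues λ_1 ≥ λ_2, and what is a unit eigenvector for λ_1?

Step 1 — characteristic polynomial of 2×2 Sigma:
  det(Sigma - λI) = λ² - trace · λ + det = 0.
  trace = 8 + 11 = 19, det = 8·11 - (4)² = 72.
Step 2 — discriminant:
  Δ = trace² - 4·det = 361 - 288 = 73.
Step 3 — eigenvalues:
  λ = (trace ± √Δ)/2 = (19 ± 8.544)/2,
  λ_1 = 13.772,  λ_2 = 5.228.

Step 4 — unit eigenvector for λ_1: solve (Sigma - λ_1 I)v = 0. First row:
  (8 - 13.772)·v_x + (4)·v_y = 0, i.e. (-5.772)·v_x + (4)·v_y = 0,
  so v ∝ (b, λ_1 - a) = (4, 5.772) = u.
  ||u|| = √((4)² + (5.772)²) = √(49.316) ≈ 7.0225,
  v_1 = u/||u|| ≈ (0.5696, 0.8219) (||v_1|| = 1).

λ_1 = 13.772,  λ_2 = 5.228;  v_1 ≈ (0.5696, 0.8219)


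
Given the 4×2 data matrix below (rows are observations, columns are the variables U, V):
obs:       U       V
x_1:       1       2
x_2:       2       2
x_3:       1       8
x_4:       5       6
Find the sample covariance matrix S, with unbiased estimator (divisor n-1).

Step 1 — column means:
  mean(U) = (1 + 2 + 1 + 5) / 4 = 9/4 = 2.25
  mean(V) = (2 + 2 + 8 + 6) / 4 = 18/4 = 4.5

Step 2 — sample covariance S[i,j] = (1/(n-1)) · Σ_k (x_{k,i} - mean_i) · (x_{k,j} - mean_j), with n-1 = 3.
  S[U,U] = ((-1.25)·(-1.25) + (-0.25)·(-0.25) + (-1.25)·(-1.25) + (2.75)·(2.75)) / 3 = 10.75/3 = 3.5833
  S[U,V] = ((-1.25)·(-2.5) + (-0.25)·(-2.5) + (-1.25)·(3.5) + (2.75)·(1.5)) / 3 = 3.5/3 = 1.1667
  S[V,V] = ((-2.5)·(-2.5) + (-2.5)·(-2.5) + (3.5)·(3.5) + (1.5)·(1.5)) / 3 = 27/3 = 9

S is symmetric (S[j,i] = S[i,j]). Assembling:

S = [[3.5833, 1.1667],
 [1.1667, 9]]


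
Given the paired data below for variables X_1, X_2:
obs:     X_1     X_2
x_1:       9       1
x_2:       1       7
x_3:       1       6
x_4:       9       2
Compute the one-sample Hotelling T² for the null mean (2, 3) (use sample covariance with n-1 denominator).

Step 1 — sample mean vector:
  mean(X_1) = (9 + 1 + 1 + 9) / 4 = 20/4 = 5
  mean(X_2) = (1 + 7 + 6 + 2) / 4 = 16/4 = 4
  x̄ = (5, 4),  deviation x̄ - mu_0 = (5, 4) - (2, 3) = (3, 1).

Step 2 — sample covariance matrix, S[i,j] = (1/(n-1)) · Σ_k (x_{k,i} - mean_i) · (x_{k,j} - mean_j), divisor n-1 = 3:
  S[X_1,X_1] = ((4)·(4) + (-4)·(-4) + (-4)·(-4) + (4)·(4)) / 3 = 64/3 = 21.3333
  S[X_1,X_2] = ((4)·(-3) + (-4)·(3) + (-4)·(2) + (4)·(-2)) / 3 = -40/3 = -13.3333
  S[X_2,X_2] = ((-3)·(-3) + (3)·(3) + (2)·(2) + (-2)·(-2)) / 3 = 26/3 = 8.6667
  S = [[21.3333, -13.3333],
 [-13.3333, 8.6667]].

Step 3 — invert S. det(S) = 21.3333·8.6667 - (-13.3333)² = 7.1111.
  S^{-1} = (1/det) · [[d, -b], [-b, a]] = [[1.2187, 1.875],
 [1.875, 3]].

Step 4 — quadratic form (x̄ - mu_0)^T · S^{-1} · (x̄ - mu_0):
  S^{-1} · (x̄ - mu_0) = (5.5312, 8.625),
  (x̄ - mu_0)^T · [...] = (3)·(5.5312) + (1)·(8.625) = 25.2187.

Step 5 — scale by n: T² = 4 · 25.2187 = 100.875.

T² ≈ 100.875


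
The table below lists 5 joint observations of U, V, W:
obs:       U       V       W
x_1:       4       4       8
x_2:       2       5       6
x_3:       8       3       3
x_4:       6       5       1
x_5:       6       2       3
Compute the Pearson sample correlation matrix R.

Step 1 — column means:
  mean(U) = (4 + 2 + 8 + 6 + 6) / 5 = 26/5 = 5.2
  mean(V) = (4 + 5 + 3 + 5 + 2) / 5 = 19/5 = 3.8
  mean(W) = (8 + 6 + 3 + 1 + 3) / 5 = 21/5 = 4.2

Step 2 — sample variances and covariances s[i,j] = (1/(n-1)) · Σ_k (x_{k,i} - mean_i) · (x_{k,j} - mean_j), with n-1 = 4:
  s[U,U] = ((-1.2)·(-1.2) + (-3.2)·(-3.2) + (2.8)·(2.8) + (0.8)·(0.8) + (0.8)·(0.8)) / 4 = 20.8/4 = 5.2
  s[U,V] = ((-1.2)·(0.2) + (-3.2)·(1.2) + (2.8)·(-0.8) + (0.8)·(1.2) + (0.8)·(-1.8)) / 4 = -6.8/4 = -1.7
  s[U,W] = ((-1.2)·(3.8) + (-3.2)·(1.8) + (2.8)·(-1.2) + (0.8)·(-3.2) + (0.8)·(-1.2)) / 4 = -17.2/4 = -4.3
  s[V,V] = ((0.2)·(0.2) + (1.2)·(1.2) + (-0.8)·(-0.8) + (1.2)·(1.2) + (-1.8)·(-1.8)) / 4 = 6.8/4 = 1.7
  s[V,W] = ((0.2)·(3.8) + (1.2)·(1.8) + (-0.8)·(-1.2) + (1.2)·(-3.2) + (-1.8)·(-1.2)) / 4 = 2.2/4 = 0.55
  s[W,W] = ((3.8)·(3.8) + (1.8)·(1.8) + (-1.2)·(-1.2) + (-3.2)·(-3.2) + (-1.2)·(-1.2)) / 4 = 30.8/4 = 7.7
  Sample standard deviations s_i = √(s[i,i]):
  s(U) = √(5.2) = 2.2804
  s(V) = √(1.7) = 1.3038
  s(W) = √(7.7) = 2.7749

Step 3 — r_{ij} = s_{ij} / (s_i · s_j):
  r[U,U] = 1 (diagonal).
  r[U,V] = -1.7 / (2.2804 · 1.3038) = -1.7 / 2.9732 = -0.5718
  r[U,W] = -4.3 / (2.2804 · 2.7749) = -4.3 / 6.3277 = -0.6796
  r[V,V] = 1 (diagonal).
  r[V,W] = 0.55 / (1.3038 · 2.7749) = 0.55 / 3.618 = 0.152
  r[W,W] = 1 (diagonal).

R is symmetric with unit diagonal. Assembling:

R = [[1, -0.5718, -0.6796],
 [-0.5718, 1, 0.152],
 [-0.6796, 0.152, 1]]
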